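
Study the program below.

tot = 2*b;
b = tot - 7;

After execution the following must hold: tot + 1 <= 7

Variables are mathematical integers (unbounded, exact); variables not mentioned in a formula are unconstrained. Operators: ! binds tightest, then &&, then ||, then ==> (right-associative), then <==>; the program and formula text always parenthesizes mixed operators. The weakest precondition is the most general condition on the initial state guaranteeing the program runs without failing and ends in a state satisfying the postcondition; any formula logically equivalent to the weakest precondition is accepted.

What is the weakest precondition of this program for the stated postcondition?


Working backward. After the program, the postcondition tot + 1 <= 7 must hold; in canonical form it is tot <= 6.
Before b := tot - 7: tot <= 6
Before tot := 2*b: 2*b <= 6
Answer: WP = 2*b <= 6


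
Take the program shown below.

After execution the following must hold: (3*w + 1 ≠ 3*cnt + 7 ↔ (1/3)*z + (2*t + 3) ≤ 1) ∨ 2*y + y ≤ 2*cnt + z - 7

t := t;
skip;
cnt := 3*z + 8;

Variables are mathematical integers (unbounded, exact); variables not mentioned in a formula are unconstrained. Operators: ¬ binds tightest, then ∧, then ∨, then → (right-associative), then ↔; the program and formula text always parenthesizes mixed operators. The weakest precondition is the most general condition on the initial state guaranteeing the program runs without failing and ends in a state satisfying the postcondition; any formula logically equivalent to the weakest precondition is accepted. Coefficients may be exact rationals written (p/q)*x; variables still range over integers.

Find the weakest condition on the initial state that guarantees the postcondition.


Working backward. After the program, the postcondition (3*w + 1 ≠ 3*cnt + 7 ↔ (1/3)*z + (2*t + 3) ≤ 1) ∨ 2*y + y ≤ 2*cnt + z - 7 must hold; in canonical form it is (3*w ≠ 3*cnt + 6 ↔ 2*t + (1/3)*z ≤ -2) ∨ 3*y ≤ 2*cnt + z - 7.
Before cnt := 3*z + 8: (3*w ≠ 9*z + 30 ↔ 2*t + (1/3)*z ≤ -2) ∨ 3*y ≤ 7*z + 9
Before skip: (3*w ≠ 9*z + 30 ↔ 2*t + (1/3)*z ≤ -2) ∨ 3*y ≤ 7*z + 9
Before t := t: (3*w ≠ 9*z + 30 ↔ 2*t + (1/3)*z ≤ -2) ∨ 3*y ≤ 7*z + 9
Answer: WP = (3*w ≠ 9*z + 30 ↔ 2*t + (1/3)*z ≤ -2) ∨ 3*y ≤ 7*z + 9


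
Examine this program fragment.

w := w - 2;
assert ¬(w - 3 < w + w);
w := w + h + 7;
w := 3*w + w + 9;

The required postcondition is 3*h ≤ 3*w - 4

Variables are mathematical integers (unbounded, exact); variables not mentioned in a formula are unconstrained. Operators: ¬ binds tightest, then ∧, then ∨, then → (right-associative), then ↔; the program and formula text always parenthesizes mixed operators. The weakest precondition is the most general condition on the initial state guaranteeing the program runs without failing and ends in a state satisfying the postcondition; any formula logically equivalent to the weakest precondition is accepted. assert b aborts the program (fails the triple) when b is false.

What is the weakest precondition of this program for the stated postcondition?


Working backward. After the program, 3*h ≤ 3*w - 4 must hold.
Before w := 3*w + w + 9: 3*h ≤ 12*w + 23
Before w := w + h + 7: 9*h + 12*w ≥ -107
Before assert ¬(w - 3 < w + w): (¬(w > -3)) ∧ 9*h + 12*w ≥ -107
Before w := w - 2: (¬(w > -1)) ∧ 9*h + 12*w ≥ -83
Answer: WP = (¬(w > -1)) ∧ 9*h + 12*w ≥ -83


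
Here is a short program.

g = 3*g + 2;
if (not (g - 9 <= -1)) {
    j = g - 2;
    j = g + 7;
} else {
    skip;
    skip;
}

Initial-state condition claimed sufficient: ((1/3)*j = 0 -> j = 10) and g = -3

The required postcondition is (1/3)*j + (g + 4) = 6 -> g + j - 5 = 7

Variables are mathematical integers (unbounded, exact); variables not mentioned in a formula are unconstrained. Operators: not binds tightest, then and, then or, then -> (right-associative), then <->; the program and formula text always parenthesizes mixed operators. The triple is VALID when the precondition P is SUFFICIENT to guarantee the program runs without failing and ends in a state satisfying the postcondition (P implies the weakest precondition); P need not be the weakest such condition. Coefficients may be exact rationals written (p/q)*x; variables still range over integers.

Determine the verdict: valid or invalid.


Working backward. After the program, the postcondition (1/3)*j + (g + 4) = 6 -> g + j - 5 = 7 must hold; in canonical form it is g + (1/3)*j = 2 -> g + j = 12.
Then branch requires (4/3)*g = -1/3 -> 2*g = 5; else branch requires g + (1/3)*j = 2 -> g + j = 12.
Before the if: ((not (g <= 8)) -> ((4/3)*g = -1/3 -> 2*g = 5)) and (g <= 8 -> (g + (1/3)*j = 2 -> g + j = 12))
Before g := 3*g + 2: ((not (3*g <= 6)) -> (4*g = -3 -> 6*g = 1)) and (3*g <= 6 -> (3*g + (1/3)*j = 0 -> 3*g + j = 10))
The weakest precondition is ((not (3*g <= 6)) -> (4*g = -3 -> 6*g = 1)) and (3*g <= 6 -> (3*g + (1/3)*j = 0 -> 3*g + j = 10)).
Check whether ((1/3)*j = 0 -> j = 10) and g = -3 implies it.
Countermodel: at the initial state g = -3, j = 27, the precondition holds but the weakest precondition fails.
Answer: invalid


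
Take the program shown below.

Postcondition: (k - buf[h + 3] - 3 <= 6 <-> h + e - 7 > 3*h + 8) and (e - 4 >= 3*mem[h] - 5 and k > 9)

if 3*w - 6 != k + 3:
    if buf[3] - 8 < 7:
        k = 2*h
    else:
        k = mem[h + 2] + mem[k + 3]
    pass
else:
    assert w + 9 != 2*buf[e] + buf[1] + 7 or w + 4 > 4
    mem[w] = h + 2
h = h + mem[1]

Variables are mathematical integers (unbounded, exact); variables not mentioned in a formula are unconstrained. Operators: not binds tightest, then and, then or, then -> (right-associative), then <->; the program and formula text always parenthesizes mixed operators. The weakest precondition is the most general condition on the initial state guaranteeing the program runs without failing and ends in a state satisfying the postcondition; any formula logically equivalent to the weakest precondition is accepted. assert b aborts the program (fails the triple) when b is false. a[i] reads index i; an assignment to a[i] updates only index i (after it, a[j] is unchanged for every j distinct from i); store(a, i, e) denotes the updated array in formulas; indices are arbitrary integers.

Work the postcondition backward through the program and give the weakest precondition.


Working backward. After the program, the postcondition (k - buf[h + 3] - 3 <= 6 <-> h + e - 7 > 3*h + 8) and (e - 4 >= 3*mem[h] - 5 and k > 9) must hold; in canonical form it is (k <= buf[h + 3] + 9 <-> e > 2*h + 15) and e >= 3*mem[h] - 1 and k > 9.
Before h := h + mem[1]: (k <= buf[mem[1] + h + 3] + 9 <-> e > 2*mem[1] + 2*h + 15) and e >= 3*mem[mem[1] + h] - 1 and k > 9
Then branch requires (buf[3] < 15 -> ((2*h <= buf[mem[1] + h + 3] + 9 <-> e > 2*mem[1] + 2*h + 15) and e >= 3*mem[mem[1] + h] - 1 and 2*h > 9)) and ((not (buf[3] < 15)) -> ((mem[h + 2] + mem[k + 3] <= buf[mem[1] + h + 3] + 9 <-> e > 2*mem[1] + 2*h + 15) and e >= 3*mem[mem[1] + h] - 1 and mem[h + 2] + mem[k + 3] > 9)); else branch requires (w != buf[1] + 2*buf[e] - 2 or w > 0) and (k <= buf[store(mem, w, h + 2)[1] + h + 3] + 9 <-> e > 2*store(mem, w, h + 2)[1] + 2*h + 15) and e >= 3*store(mem, w, h + 2)[store(mem, w, h + 2)[1] + h] - 1 and k > 9.
Before the if: (3*w != k + 9 -> ((buf[3] < 15 -> ((2*h <= buf[mem[1] + h + 3] + 9 <-> e > 2*mem[1] + 2*h + 15) and e >= 3*mem[mem[1] + h] - 1 and 2*h > 9)) and ((not (buf[3] < 15)) -> ((mem[h + 2] + mem[k + 3] <= buf[mem[1] + h + 3] + 9 <-> e > 2*mem[1] + 2*h + 15) and e >= 3*mem[mem[1] + h] - 1 and mem[h + 2] + mem[k + 3] > 9)))) and ((not (3*w != k + 9)) -> ((w != buf[1] + 2*buf[e] - 2 or w > 0) and (k <= buf[store(mem, w, h + 2)[1] + h + 3] + 9 <-> e > 2*store(mem, w, h + 2)[1] + 2*h + 15) and e >= 3*store(mem, w, h + 2)[store(mem, w, h + 2)[1] + h] - 1 and k > 9))
Answer: WP = (3*w != k + 9 -> ((buf[3] < 15 -> ((2*h <= buf[mem[1] + h + 3] + 9 <-> e > 2*mem[1] + 2*h + 15) and e >= 3*mem[mem[1] + h] - 1 and 2*h > 9)) and ((not (buf[3] < 15)) -> ((mem[h + 2] + mem[k + 3] <= buf[mem[1] + h + 3] + 9 <-> e > 2*mem[1] + 2*h + 15) and e >= 3*mem[mem[1] + h] - 1 and mem[h + 2] + mem[k + 3] > 9)))) and ((not (3*w != k + 9)) -> ((w != buf[1] + 2*buf[e] - 2 or w > 0) and (k <= buf[store(mem, w, h + 2)[1] + h + 3] + 9 <-> e > 2*store(mem, w, h + 2)[1] + 2*h + 15) and e >= 3*store(mem, w, h + 2)[store(mem, w, h + 2)[1] + h] - 1 and k > 9))


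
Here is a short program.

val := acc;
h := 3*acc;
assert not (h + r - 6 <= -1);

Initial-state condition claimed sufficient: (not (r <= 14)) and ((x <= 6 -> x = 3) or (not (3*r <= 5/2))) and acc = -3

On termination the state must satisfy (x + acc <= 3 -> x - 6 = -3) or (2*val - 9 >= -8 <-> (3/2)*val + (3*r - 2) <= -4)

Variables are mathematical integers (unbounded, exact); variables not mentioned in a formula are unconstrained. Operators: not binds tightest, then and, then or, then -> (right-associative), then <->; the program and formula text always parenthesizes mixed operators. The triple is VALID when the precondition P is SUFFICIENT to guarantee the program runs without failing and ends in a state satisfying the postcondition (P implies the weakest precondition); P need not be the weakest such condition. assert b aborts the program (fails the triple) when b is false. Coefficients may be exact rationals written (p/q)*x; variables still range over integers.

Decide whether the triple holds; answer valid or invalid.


Working backward. After the program, the postcondition (x + acc <= 3 -> x - 6 = -3) or (2*val - 9 >= -8 <-> (3/2)*val + (3*r - 2) <= -4) must hold; in canonical form it is (acc + x <= 3 -> x = 3) or (2*val >= 1 <-> 3*r + (3/2)*val <= -2).
Before assert not (h + r - 6 <= -1): (not (h + r <= 5)) and ((acc + x <= 3 -> x = 3) or (2*val >= 1 <-> 3*r + (3/2)*val <= -2))
Before h := 3*acc: (not (3*acc + r <= 5)) and ((acc + x <= 3 -> x = 3) or (2*val >= 1 <-> 3*r + (3/2)*val <= -2))
Before val := acc: (not (3*acc + r <= 5)) and ((acc + x <= 3 -> x = 3) or (2*acc >= 1 <-> (3/2)*acc + 3*r <= -2))
The weakest precondition is (not (3*acc + r <= 5)) and ((acc + x <= 3 -> x = 3) or (2*acc >= 1 <-> (3/2)*acc + 3*r <= -2)).
Check whether (not (r <= 14)) and ((x <= 6 -> x = 3) or (not (3*r <= 5/2))) and acc = -3 implies it.
Every state satisfying the precondition satisfies the weakest precondition: the implication holds.
Answer: valid


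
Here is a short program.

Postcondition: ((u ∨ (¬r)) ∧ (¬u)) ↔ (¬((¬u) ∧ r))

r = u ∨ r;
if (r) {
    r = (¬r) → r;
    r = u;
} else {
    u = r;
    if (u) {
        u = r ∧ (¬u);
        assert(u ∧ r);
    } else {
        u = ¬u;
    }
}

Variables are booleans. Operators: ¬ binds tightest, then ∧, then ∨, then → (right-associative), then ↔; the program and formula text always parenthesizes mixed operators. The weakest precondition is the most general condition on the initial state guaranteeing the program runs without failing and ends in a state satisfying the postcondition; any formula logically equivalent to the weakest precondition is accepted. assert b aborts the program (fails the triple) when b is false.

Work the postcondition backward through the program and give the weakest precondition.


Working backward. After the program, ((u ∨ (¬r)) ∧ (¬u)) ↔ (¬((¬u) ∧ r)) must hold.
Then branch requires ¬u; else branch requires (¬r) ∧ ((¬r) → r).
Before the if: (r → (¬u)) ∧ ((¬r) → ((¬r) ∧ ((¬r) → r)))
Before r := u ∨ r: ((u ∨ r) → (¬u)) ∧ ((¬(u ∨ r)) → ((¬(u ∨ r)) ∧ ((¬(u ∨ r)) → (u ∨ r))))
Answer: WP = ((u ∨ r) → (¬u)) ∧ ((¬(u ∨ r)) → ((¬(u ∨ r)) ∧ ((¬(u ∨ r)) → (u ∨ r))))


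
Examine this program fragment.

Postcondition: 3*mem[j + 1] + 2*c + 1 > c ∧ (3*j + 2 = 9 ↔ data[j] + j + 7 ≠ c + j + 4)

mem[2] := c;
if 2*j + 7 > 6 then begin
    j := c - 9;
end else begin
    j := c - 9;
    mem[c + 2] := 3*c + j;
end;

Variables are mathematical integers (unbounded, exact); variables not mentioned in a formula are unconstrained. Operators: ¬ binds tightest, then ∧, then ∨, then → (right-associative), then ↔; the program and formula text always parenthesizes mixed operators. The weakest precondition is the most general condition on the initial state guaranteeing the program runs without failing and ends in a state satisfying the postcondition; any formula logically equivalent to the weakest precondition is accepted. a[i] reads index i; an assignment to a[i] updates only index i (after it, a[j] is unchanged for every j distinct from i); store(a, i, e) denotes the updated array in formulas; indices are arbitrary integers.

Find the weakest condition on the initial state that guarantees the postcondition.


Working backward. After the program, the postcondition 3*mem[j + 1] + 2*c + 1 > c ∧ (3*j + 2 = 9 ↔ data[j] + j + 7 ≠ c + j + 4) must hold; in canonical form it is 3*mem[j + 1] + c > -1 ∧ (3*j = 7 ↔ data[j] ≠ c - 3).
Then branch requires 3*mem[c - 8] + c > -1 ∧ (3*c = 34 ↔ data[c - 9] ≠ c - 3); else branch requires 3*store(mem, c + 2, 4*c - 9)[c - 8] + c > -1 ∧ (3*c = 34 ↔ data[c - 9] ≠ c - 3).
Before the if: (2*j > -1 → (3*mem[c - 8] + c > -1 ∧ (3*c = 34 ↔ data[c - 9] ≠ c - 3))) ∧ ((¬(2*j > -1)) → (3*store(mem, c + 2, 4*c - 9)[c - 8] + c > -1 ∧ (3*c = 34 ↔ data[c - 9] ≠ c - 3)))
Before mem[2] := c: (2*j > -1 → (3*store(mem, 2, c)[c - 8] + c > -1 ∧ (3*c = 34 ↔ data[c - 9] ≠ c - 3))) ∧ ((¬(2*j > -1)) → (3*store(store(mem, 2, c), c + 2, 4*c - 9)[c - 8] + c > -1 ∧ (3*c = 34 ↔ data[c - 9] ≠ c - 3)))
Answer: WP = (2*j > -1 → (3*store(mem, 2, c)[c - 8] + c > -1 ∧ (3*c = 34 ↔ data[c - 9] ≠ c - 3))) ∧ ((¬(2*j > -1)) → (3*store(store(mem, 2, c), c + 2, 4*c - 9)[c - 8] + c > -1 ∧ (3*c = 34 ↔ data[c - 9] ≠ c - 3)))


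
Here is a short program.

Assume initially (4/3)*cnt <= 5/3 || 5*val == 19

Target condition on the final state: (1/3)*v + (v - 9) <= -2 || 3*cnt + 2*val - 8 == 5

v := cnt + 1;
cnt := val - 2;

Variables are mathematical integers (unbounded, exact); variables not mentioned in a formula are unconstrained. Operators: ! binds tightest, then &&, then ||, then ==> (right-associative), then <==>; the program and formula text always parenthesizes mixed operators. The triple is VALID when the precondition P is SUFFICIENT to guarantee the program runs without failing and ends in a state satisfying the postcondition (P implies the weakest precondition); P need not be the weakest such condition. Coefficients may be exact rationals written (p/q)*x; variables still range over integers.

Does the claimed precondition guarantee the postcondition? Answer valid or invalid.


Working backward. After the program, the postcondition (1/3)*v + (v - 9) <= -2 || 3*cnt + 2*val - 8 == 5 must hold; in canonical form it is (4/3)*v <= 7 || 3*cnt + 2*val == 13.
Before cnt := val - 2: (4/3)*v <= 7 || 5*val == 19
Before v := cnt + 1: (4/3)*cnt <= 17/3 || 5*val == 19
The weakest precondition is (4/3)*cnt <= 17/3 || 5*val == 19.
Check whether (4/3)*cnt <= 5/3 || 5*val == 19 implies it.
Every state satisfying the precondition satisfies the weakest precondition: the implication holds.
Answer: valid


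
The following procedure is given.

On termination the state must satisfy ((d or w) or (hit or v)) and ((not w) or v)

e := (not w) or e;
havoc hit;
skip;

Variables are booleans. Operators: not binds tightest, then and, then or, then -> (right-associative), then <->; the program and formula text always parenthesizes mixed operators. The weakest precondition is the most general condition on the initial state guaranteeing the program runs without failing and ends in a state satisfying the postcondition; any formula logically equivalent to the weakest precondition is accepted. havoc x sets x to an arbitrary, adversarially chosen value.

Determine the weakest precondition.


Working backward. After the program, the postcondition ((d or w) or (hit or v)) and ((not w) or v) must hold; in canonical form it is (d or w or hit or v) and ((not w) or v).
Before skip: (d or w or hit or v) and ((not w) or v)
Before havoc hit: ((not w) or v) and (d or w or v)
Before e := (not w) or e: ((not w) or v) and (d or w or v)
Answer: WP = ((not w) or v) and (d or w or v)


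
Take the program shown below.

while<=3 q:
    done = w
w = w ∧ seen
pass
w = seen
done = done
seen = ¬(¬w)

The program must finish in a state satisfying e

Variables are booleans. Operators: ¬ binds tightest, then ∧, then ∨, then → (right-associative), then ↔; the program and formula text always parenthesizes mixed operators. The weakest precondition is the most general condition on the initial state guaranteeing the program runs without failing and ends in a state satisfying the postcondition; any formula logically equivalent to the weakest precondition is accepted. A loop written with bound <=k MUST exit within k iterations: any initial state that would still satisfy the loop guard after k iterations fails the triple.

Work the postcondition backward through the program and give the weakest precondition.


Working backward. After the program, e must hold.
Before seen := ¬(¬w): e
Before done := done: e
Before w := seen: e
Before skip: e
Before w := w ∧ seen: e
Before the loop (bound <=3), unroll the exhaustion recursion (WP_0 = exit-now case; WP_j = one more guarded iteration, up to j = 3):
  WP_0: (¬q) ∧ e
  WP_1: (q → ((¬q) ∧ e)) ∧ ((¬q) → e)
  WP_2: (q → ((q → ((¬q) ∧ e)) ∧ ((¬q) → e))) ∧ ((¬q) → e)
  WP_3: (q → ((q → ((q → ((¬q) ∧ e)) ∧ ((¬q) → e))) ∧ ((¬q) → e))) ∧ ((¬q) → e)
So before the loop: (q → ((q → ((q → ((¬q) ∧ e)) ∧ ((¬q) → e))) ∧ ((¬q) → e))) ∧ ((¬q) → e)
Answer: WP = (q → ((q → ((q → ((¬q) ∧ e)) ∧ ((¬q) → e))) ∧ ((¬q) → e))) ∧ ((¬q) → e)


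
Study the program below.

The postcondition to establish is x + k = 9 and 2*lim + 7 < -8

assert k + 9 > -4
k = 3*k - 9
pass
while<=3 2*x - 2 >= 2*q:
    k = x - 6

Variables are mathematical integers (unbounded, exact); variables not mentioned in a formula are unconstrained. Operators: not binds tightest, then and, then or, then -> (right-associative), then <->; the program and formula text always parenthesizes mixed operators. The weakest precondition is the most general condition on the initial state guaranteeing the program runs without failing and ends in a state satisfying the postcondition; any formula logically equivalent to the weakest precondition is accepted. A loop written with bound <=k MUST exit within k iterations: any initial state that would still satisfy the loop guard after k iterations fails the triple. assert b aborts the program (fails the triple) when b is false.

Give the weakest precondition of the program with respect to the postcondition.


Working backward. After the program, the postcondition x + k = 9 and 2*lim + 7 < -8 must hold; in canonical form it is k + x = 9 and 2*lim < -15.
Before the loop (bound <=3), unroll the exhaustion recursion (WP_0 = exit-now case; WP_j = one more guarded iteration, up to j = 3):
  WP_0: (not (2*x >= 2*q + 2)) and k + x = 9 and 2*lim < -15
  WP_1: (2*x >= 2*q + 2 -> ((not (2*x >= 2*q + 2)) and 2*x = 15 and 2*lim < -15)) and ((not (2*x >= 2*q + 2)) -> (k + x = 9 and 2*lim < -15))
  WP_2: (2*x >= 2*q + 2 -> ((2*x >= 2*q + 2 -> ((not (2*x >= 2*q + 2)) and 2*x = 15 and 2*lim < -15)) and ((not (2*x >= 2*q + 2)) -> (2*x = 15 and 2*lim < -15)))) and ((not (2*x >= 2*q + 2)) -> (k + x = 9 and 2*lim < -15))
  WP_3: (2*x >= 2*q + 2 -> ((2*x >= 2*q + 2 -> ((2*x >= 2*q + 2 -> ((not (2*x >= 2*q + 2)) and 2*x = 15 and 2*lim < -15)) and ((not (2*x >= 2*q + 2)) -> (2*x = 15 and 2*lim < -15)))) and ((not (2*x >= 2*q + 2)) -> (2*x = 15 and 2*lim < -15)))) and ((not (2*x >= 2*q + 2)) -> (k + x = 9 and 2*lim < -15))
So before the loop: (2*x >= 2*q + 2 -> ((2*x >= 2*q + 2 -> ((2*x >= 2*q + 2 -> ((not (2*x >= 2*q + 2)) and 2*x = 15 and 2*lim < -15)) and ((not (2*x >= 2*q + 2)) -> (2*x = 15 and 2*lim < -15)))) and ((not (2*x >= 2*q + 2)) -> (2*x = 15 and 2*lim < -15)))) and ((not (2*x >= 2*q + 2)) -> (k + x = 9 and 2*lim < -15))
Before skip: (2*x >= 2*q + 2 -> ((2*x >= 2*q + 2 -> ((2*x >= 2*q + 2 -> ((not (2*x >= 2*q + 2)) and 2*x = 15 and 2*lim < -15)) and ((not (2*x >= 2*q + 2)) -> (2*x = 15 and 2*lim < -15)))) and ((not (2*x >= 2*q + 2)) -> (2*x = 15 and 2*lim < -15)))) and ((not (2*x >= 2*q + 2)) -> (k + x = 9 and 2*lim < -15))
Before k := 3*k - 9: (2*x >= 2*q + 2 -> ((2*x >= 2*q + 2 -> ((2*x >= 2*q + 2 -> ((not (2*x >= 2*q + 2)) and 2*x = 15 and 2*lim < -15)) and ((not (2*x >= 2*q + 2)) -> (2*x = 15 and 2*lim < -15)))) and ((not (2*x >= 2*q + 2)) -> (2*x = 15 and 2*lim < -15)))) and ((not (2*x >= 2*q + 2)) -> (3*k + x = 18 and 2*lim < -15))
Before assert k + 9 > -4: k > -13 and (2*x >= 2*q + 2 -> ((2*x >= 2*q + 2 -> ((2*x >= 2*q + 2 -> ((not (2*x >= 2*q + 2)) and 2*x = 15 and 2*lim < -15)) and ((not (2*x >= 2*q + 2)) -> (2*x = 15 and 2*lim < -15)))) and ((not (2*x >= 2*q + 2)) -> (2*x = 15 and 2*lim < -15)))) and ((not (2*x >= 2*q + 2)) -> (3*k + x = 18 and 2*lim < -15))
Answer: WP = k > -13 and (2*x >= 2*q + 2 -> ((2*x >= 2*q + 2 -> ((2*x >= 2*q + 2 -> ((not (2*x >= 2*q + 2)) and 2*x = 15 and 2*lim < -15)) and ((not (2*x >= 2*q + 2)) -> (2*x = 15 and 2*lim < -15)))) and ((not (2*x >= 2*q + 2)) -> (2*x = 15 and 2*lim < -15)))) and ((not (2*x >= 2*q + 2)) -> (3*k + x = 18 and 2*lim < -15))


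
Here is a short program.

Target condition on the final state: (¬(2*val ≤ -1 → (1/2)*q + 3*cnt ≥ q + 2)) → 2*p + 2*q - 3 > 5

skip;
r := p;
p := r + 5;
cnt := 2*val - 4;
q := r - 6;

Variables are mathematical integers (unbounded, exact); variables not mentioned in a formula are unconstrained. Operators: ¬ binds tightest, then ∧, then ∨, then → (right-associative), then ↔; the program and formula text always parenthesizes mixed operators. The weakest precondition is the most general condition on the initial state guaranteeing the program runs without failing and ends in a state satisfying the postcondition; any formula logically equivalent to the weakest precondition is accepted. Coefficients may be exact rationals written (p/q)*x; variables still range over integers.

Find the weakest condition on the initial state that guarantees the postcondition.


Working backward. After the program, the postcondition (¬(2*val ≤ -1 → (1/2)*q + 3*cnt ≥ q + 2)) → 2*p + 2*q - 3 > 5 must hold; in canonical form it is (¬(2*val ≤ -1 → 3*cnt ≥ (1/2)*q + 2)) → 2*p + 2*q > 8.
Before q := r - 6: (¬(2*val ≤ -1 → 3*cnt ≥ (1/2)*r - 1)) → 2*p + 2*r > 20
Before cnt := 2*val - 4: (¬(2*val ≤ -1 → 6*val ≥ (1/2)*r + 11)) → 2*p + 2*r > 20
Before p := r + 5: (¬(2*val ≤ -1 → 6*val ≥ (1/2)*r + 11)) → 4*r > 10
Before r := p: (¬(2*val ≤ -1 → 6*val ≥ (1/2)*p + 11)) → 4*p > 10
Before skip: (¬(2*val ≤ -1 → 6*val ≥ (1/2)*p + 11)) → 4*p > 10
Answer: WP = (¬(2*val ≤ -1 → 6*val ≥ (1/2)*p + 11)) → 4*p > 10


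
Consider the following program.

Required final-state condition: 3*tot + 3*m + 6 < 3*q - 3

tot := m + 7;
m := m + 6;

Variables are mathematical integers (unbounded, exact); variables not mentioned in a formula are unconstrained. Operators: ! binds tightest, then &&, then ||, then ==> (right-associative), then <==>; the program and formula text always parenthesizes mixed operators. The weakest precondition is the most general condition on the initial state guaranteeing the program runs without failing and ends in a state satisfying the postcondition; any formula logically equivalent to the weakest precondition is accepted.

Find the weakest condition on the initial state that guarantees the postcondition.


Working backward. After the program, the postcondition 3*tot + 3*m + 6 < 3*q - 3 must hold; in canonical form it is 3*m + 3*tot < 3*q - 9.
Before m := m + 6: 3*m + 3*tot < 3*q - 27
Before tot := m + 7: 6*m < 3*q - 48
Answer: WP = 6*m < 3*q - 48


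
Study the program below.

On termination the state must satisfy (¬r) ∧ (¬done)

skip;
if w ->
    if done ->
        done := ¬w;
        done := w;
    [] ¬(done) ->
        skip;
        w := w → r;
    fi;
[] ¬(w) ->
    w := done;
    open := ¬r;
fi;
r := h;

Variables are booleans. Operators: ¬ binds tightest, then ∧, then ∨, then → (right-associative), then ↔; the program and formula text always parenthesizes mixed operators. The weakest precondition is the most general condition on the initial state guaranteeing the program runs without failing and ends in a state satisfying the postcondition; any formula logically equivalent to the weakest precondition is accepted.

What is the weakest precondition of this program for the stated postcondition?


Working backward. After the program, (¬r) ∧ (¬done) must hold.
Before r := h: (¬h) ∧ (¬done)
Then branch requires (done → ((¬h) ∧ (¬w))) ∧ ((¬done) → ((¬h) ∧ (¬done))); else branch requires (¬h) ∧ (¬done).
Before the if: (w → ((done → ((¬h) ∧ (¬w))) ∧ ((¬done) → ((¬h) ∧ (¬done))))) ∧ ((¬w) → ((¬h) ∧ (¬done)))
Before skip: (w → ((done → ((¬h) ∧ (¬w))) ∧ ((¬done) → ((¬h) ∧ (¬done))))) ∧ ((¬w) → ((¬h) ∧ (¬done)))
Answer: WP = (w → ((done → ((¬h) ∧ (¬w))) ∧ ((¬done) → ((¬h) ∧ (¬done))))) ∧ ((¬w) → ((¬h) ∧ (¬done)))


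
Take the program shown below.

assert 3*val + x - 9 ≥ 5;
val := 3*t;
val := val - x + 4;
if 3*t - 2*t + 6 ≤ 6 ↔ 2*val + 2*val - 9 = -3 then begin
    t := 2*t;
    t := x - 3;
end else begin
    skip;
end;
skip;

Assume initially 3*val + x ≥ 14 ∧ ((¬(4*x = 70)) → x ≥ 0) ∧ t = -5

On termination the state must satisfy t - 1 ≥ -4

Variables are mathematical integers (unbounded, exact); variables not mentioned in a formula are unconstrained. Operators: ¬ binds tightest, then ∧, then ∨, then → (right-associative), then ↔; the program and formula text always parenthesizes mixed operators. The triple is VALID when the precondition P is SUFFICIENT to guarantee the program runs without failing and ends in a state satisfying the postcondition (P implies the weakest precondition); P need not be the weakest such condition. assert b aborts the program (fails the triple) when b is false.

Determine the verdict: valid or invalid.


Working backward. After the program, the postcondition t - 1 ≥ -4 must hold; in canonical form it is t ≥ -3.
Before skip: t ≥ -3
Then branch requires x ≥ 0; else branch requires t ≥ -3.
Before the if: ((t ≤ 0 ↔ 4*val = 6) → x ≥ 0) ∧ ((¬(t ≤ 0 ↔ 4*val = 6)) → t ≥ -3)
Before val := val - x + 4: ((t ≤ 0 ↔ 4*val = 4*x - 10) → x ≥ 0) ∧ ((¬(t ≤ 0 ↔ 4*val = 4*x - 10)) → t ≥ -3)
Before val := 3*t: ((t ≤ 0 ↔ 12*t = 4*x - 10) → x ≥ 0) ∧ ((¬(t ≤ 0 ↔ 12*t = 4*x - 10)) → t ≥ -3)
Before assert 3*val + x - 9 ≥ 5: 3*val + x ≥ 14 ∧ ((t ≤ 0 ↔ 12*t = 4*x - 10) → x ≥ 0) ∧ ((¬(t ≤ 0 ↔ 12*t = 4*x - 10)) → t ≥ -3)
The weakest precondition is 3*val + x ≥ 14 ∧ ((t ≤ 0 ↔ 12*t = 4*x - 10) → x ≥ 0) ∧ ((¬(t ≤ 0 ↔ 12*t = 4*x - 10)) → t ≥ -3).
Check whether 3*val + x ≥ 14 ∧ ((¬(4*x = 70)) → x ≥ 0) ∧ t = -5 implies it.
Countermodel: at the initial state t = -5, val = 0, x = 14, the precondition holds but the weakest precondition fails.
Answer: invalid


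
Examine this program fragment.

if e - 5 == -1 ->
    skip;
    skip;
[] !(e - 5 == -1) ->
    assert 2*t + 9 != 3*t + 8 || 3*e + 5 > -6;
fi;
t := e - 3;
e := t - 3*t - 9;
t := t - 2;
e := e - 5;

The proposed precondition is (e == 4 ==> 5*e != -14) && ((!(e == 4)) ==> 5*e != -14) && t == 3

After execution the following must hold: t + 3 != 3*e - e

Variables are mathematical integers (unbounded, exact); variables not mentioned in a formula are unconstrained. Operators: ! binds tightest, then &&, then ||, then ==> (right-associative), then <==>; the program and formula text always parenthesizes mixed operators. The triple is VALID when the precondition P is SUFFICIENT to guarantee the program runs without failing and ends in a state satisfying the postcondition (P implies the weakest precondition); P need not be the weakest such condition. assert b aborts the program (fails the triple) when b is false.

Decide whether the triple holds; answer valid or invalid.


Working backward. After the program, the postcondition t + 3 != 3*e - e must hold; in canonical form it is t != 2*e - 3.
Before e := e - 5: t != 2*e - 13
Before t := t - 2: t != 2*e - 11
Before e := t - 3*t - 9: 5*t != -29
Before t := e - 3: 5*e != -14
Then branch requires 5*e != -14; else branch requires (t != 1 || 3*e > -11) && 5*e != -14.
Before the if: (e == 4 ==> 5*e != -14) && ((!(e == 4)) ==> ((t != 1 || 3*e > -11) && 5*e != -14))
The weakest precondition is (e == 4 ==> 5*e != -14) && ((!(e == 4)) ==> ((t != 1 || 3*e > -11) && 5*e != -14)).
Check whether (e == 4 ==> 5*e != -14) && ((!(e == 4)) ==> 5*e != -14) && t == 3 implies it.
Every state satisfying the precondition satisfies the weakest precondition: the implication holds.
Answer: valid


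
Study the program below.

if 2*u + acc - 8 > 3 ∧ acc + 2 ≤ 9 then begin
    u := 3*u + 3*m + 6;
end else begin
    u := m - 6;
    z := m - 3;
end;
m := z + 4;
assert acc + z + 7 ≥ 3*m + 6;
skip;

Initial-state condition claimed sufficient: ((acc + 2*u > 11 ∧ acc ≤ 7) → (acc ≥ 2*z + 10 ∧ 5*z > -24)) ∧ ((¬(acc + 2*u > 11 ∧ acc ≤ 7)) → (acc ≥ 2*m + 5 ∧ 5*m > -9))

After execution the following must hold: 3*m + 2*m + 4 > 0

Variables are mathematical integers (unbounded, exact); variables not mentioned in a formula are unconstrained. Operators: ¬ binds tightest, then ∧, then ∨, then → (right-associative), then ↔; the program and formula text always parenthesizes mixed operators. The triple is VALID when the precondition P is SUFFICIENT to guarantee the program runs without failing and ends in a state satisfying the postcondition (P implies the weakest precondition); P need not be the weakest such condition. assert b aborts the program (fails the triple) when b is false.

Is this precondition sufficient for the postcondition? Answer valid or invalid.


Working backward. After the program, the postcondition 3*m + 2*m + 4 > 0 must hold; in canonical form it is 5*m > -4.
Before skip: 5*m > -4
Before assert acc + z + 7 ≥ 3*m + 6: acc + z ≥ 3*m - 1 ∧ 5*m > -4
Before m := z + 4: acc ≥ 2*z + 11 ∧ 5*z > -24
Then branch requires acc ≥ 2*z + 11 ∧ 5*z > -24; else branch requires acc ≥ 2*m + 5 ∧ 5*m > -9.
Before the if: ((acc + 2*u > 11 ∧ acc ≤ 7) → (acc ≥ 2*z + 11 ∧ 5*z > -24)) ∧ ((¬(acc + 2*u > 11 ∧ acc ≤ 7)) → (acc ≥ 2*m + 5 ∧ 5*m > -9))
The weakest precondition is ((acc + 2*u > 11 ∧ acc ≤ 7) → (acc ≥ 2*z + 11 ∧ 5*z > -24)) ∧ ((¬(acc + 2*u > 11 ∧ acc ≤ 7)) → (acc ≥ 2*m + 5 ∧ 5*m > -9)).
Check whether ((acc + 2*u > 11 ∧ acc ≤ 7) → (acc ≥ 2*z + 10 ∧ 5*z > -24)) ∧ ((¬(acc + 2*u > 11 ∧ acc ≤ 7)) → (acc ≥ 2*m + 5 ∧ 5*m > -9)) implies it.
Countermodel: at the initial state acc = 2, m = 0, u = 5, z = -4, the precondition holds but the weakest precondition fails.
Answer: invalid


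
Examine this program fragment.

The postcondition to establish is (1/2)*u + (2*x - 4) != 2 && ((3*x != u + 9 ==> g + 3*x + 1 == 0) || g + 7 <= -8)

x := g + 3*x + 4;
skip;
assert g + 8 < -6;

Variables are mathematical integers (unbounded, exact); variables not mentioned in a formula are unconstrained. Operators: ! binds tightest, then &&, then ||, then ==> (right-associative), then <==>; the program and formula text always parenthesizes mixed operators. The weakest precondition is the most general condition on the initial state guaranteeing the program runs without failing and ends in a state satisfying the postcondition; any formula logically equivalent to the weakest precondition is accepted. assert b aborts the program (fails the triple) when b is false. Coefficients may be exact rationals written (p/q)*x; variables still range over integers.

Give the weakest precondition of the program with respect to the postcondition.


Working backward. After the program, the postcondition (1/2)*u + (2*x - 4) != 2 && ((3*x != u + 9 ==> g + 3*x + 1 == 0) || g + 7 <= -8) must hold; in canonical form it is (1/2)*u + 2*x != 6 && ((3*x != u + 9 ==> g + 3*x == -1) || g <= -15).
Before assert g + 8 < -6: g < -14 && (1/2)*u + 2*x != 6 && ((3*x != u + 9 ==> g + 3*x == -1) || g <= -15)
Before skip: g < -14 && (1/2)*u + 2*x != 6 && ((3*x != u + 9 ==> g + 3*x == -1) || g <= -15)
Before x := g + 3*x + 4: g < -14 && 2*g + (1/2)*u + 6*x != -2 && ((3*g + 9*x != u - 3 ==> 4*g + 9*x == -13) || g <= -15)
Answer: WP = g < -14 && 2*g + (1/2)*u + 6*x != -2 && ((3*g + 9*x != u - 3 ==> 4*g + 9*x == -13) || g <= -15)


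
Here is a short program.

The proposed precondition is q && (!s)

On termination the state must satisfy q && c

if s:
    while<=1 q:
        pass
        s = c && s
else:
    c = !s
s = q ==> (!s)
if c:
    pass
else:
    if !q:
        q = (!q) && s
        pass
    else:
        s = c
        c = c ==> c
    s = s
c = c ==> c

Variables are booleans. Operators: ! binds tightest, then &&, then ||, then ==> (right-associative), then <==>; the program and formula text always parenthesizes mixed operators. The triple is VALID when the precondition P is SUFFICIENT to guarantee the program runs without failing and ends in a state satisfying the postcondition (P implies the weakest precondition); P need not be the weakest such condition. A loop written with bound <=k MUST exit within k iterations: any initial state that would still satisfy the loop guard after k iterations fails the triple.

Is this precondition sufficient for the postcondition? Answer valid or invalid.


Working backward. After the program, q && c must hold.
Before c := c ==> c: q
Then branch requires q; else branch requires (!q) ==> ((!q) && s).
Before the if: (c ==> q) && ((!c) ==> ((!q) ==> ((!q) && s)))
Before s := q ==> (!s): (c ==> q) && ((!c) ==> ((!q) ==> ((!q) && (q ==> (!s)))))
Then branch requires (q ==> ((!q) && (c ==> q) && ((!c) ==> ((!q) ==> ((!q) && (q ==> (!(c && s)))))))) && ((!q) ==> ((c ==> q) && ((!c) ==> ((!q) ==> ((!q) && (q ==> (!s))))))); else branch requires ((!s) ==> q) && (s ==> ((!q) ==> ((!q) && (q ==> (!s))))).
Before the if: (s ==> ((q ==> ((!q) && (c ==> q) && ((!c) ==> ((!q) ==> ((!q) && (q ==> (!(c && s)))))))) && ((!q) ==> ((c ==> q) && ((!c) ==> ((!q) ==> ((!q) && (q ==> (!s))))))))) && ((!s) ==> (((!s) ==> q) && (s ==> ((!q) ==> ((!q) && (q ==> (!s)))))))
The weakest precondition is (s ==> ((q ==> ((!q) && (c ==> q) && ((!c) ==> ((!q) ==> ((!q) && (q ==> (!(c && s)))))))) && ((!q) ==> ((c ==> q) && ((!c) ==> ((!q) ==> ((!q) && (q ==> (!s))))))))) && ((!s) ==> (((!s) ==> q) && (s ==> ((!q) ==> ((!q) && (q ==> (!s))))))).
Check whether q && (!s) implies it.
Every state satisfying the precondition satisfies the weakest precondition: the implication holds.
Answer: valid


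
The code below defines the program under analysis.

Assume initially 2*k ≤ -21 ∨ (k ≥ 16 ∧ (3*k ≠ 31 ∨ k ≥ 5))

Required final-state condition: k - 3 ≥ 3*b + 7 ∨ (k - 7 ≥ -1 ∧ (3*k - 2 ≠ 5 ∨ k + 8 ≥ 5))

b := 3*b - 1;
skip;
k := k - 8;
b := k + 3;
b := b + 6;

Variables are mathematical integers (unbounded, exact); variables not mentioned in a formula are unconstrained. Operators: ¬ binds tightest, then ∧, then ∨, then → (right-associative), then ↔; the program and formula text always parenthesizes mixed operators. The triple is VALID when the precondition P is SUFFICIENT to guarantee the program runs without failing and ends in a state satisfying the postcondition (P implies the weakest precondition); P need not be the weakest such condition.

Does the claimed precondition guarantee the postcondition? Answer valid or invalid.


Working backward. After the program, the postcondition k - 3 ≥ 3*b + 7 ∨ (k - 7 ≥ -1 ∧ (3*k - 2 ≠ 5 ∨ k + 8 ≥ 5)) must hold; in canonical form it is k ≥ 3*b + 10 ∨ (k ≥ 6 ∧ (3*k ≠ 7 ∨ k ≥ -3)).
Before b := b + 6: k ≥ 3*b + 28 ∨ (k ≥ 6 ∧ (3*k ≠ 7 ∨ k ≥ -3))
Before b := k + 3: 2*k ≤ -37 ∨ (k ≥ 6 ∧ (3*k ≠ 7 ∨ k ≥ -3))
Before k := k - 8: 2*k ≤ -21 ∨ (k ≥ 14 ∧ (3*k ≠ 31 ∨ k ≥ 5))
Before skip: 2*k ≤ -21 ∨ (k ≥ 14 ∧ (3*k ≠ 31 ∨ k ≥ 5))
Before b := 3*b - 1: 2*k ≤ -21 ∨ (k ≥ 14 ∧ (3*k ≠ 31 ∨ k ≥ 5))
The weakest precondition is 2*k ≤ -21 ∨ (k ≥ 14 ∧ (3*k ≠ 31 ∨ k ≥ 5)).
Check whether 2*k ≤ -21 ∨ (k ≥ 16 ∧ (3*k ≠ 31 ∨ k ≥ 5)) implies it.
Every state satisfying the precondition satisfies the weakest precondition: the implication holds.
Answer: valid


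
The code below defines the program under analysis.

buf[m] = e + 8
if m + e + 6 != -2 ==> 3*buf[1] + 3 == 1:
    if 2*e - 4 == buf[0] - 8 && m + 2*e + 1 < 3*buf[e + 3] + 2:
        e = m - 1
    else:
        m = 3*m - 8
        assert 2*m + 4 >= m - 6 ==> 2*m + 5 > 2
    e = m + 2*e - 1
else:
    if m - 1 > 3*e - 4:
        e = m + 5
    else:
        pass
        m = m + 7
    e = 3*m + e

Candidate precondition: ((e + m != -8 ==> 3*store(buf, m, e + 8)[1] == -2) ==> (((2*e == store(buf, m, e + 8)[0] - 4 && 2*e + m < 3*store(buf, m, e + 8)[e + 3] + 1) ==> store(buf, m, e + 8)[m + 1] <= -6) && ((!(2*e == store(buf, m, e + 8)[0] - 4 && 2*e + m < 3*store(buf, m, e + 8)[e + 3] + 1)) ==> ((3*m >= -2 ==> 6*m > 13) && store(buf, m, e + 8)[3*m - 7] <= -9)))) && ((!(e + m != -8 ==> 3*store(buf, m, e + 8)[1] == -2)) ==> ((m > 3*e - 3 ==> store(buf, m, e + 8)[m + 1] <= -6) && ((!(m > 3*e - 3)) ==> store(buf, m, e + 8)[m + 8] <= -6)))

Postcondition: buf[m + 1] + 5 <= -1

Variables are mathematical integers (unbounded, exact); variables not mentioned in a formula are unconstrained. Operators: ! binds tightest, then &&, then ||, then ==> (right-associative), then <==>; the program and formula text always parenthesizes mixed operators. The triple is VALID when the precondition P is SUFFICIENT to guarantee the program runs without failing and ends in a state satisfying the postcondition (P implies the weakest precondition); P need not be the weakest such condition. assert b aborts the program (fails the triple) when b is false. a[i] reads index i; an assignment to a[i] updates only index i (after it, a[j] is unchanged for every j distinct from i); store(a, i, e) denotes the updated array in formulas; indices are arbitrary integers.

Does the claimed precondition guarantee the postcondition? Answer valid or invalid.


Working backward. After the program, the postcondition buf[m + 1] + 5 <= -1 must hold; in canonical form it is buf[m + 1] <= -6.
Then branch requires ((2*e == buf[0] - 4 && 2*e + m < 3*buf[e + 3] + 1) ==> buf[m + 1] <= -6) && ((!(2*e == buf[0] - 4 && 2*e + m < 3*buf[e + 3] + 1)) ==> ((3*m >= -2 ==> 6*m > 13) && buf[3*m - 7] <= -6)); else branch requires (m > 3*e - 3 ==> buf[m + 1] <= -6) && ((!(m > 3*e - 3)) ==> buf[m + 8] <= -6).
Before the if: ((e + m != -8 ==> 3*buf[1] == -2) ==> (((2*e == buf[0] - 4 && 2*e + m < 3*buf[e + 3] + 1) ==> buf[m + 1] <= -6) && ((!(2*e == buf[0] - 4 && 2*e + m < 3*buf[e + 3] + 1)) ==> ((3*m >= -2 ==> 6*m > 13) && buf[3*m - 7] <= -6)))) && ((!(e + m != -8 ==> 3*buf[1] == -2)) ==> ((m > 3*e - 3 ==> buf[m + 1] <= -6) && ((!(m > 3*e - 3)) ==> buf[m + 8] <= -6)))
Before buf[m] := e + 8: ((e + m != -8 ==> 3*store(buf, m, e + 8)[1] == -2) ==> (((2*e == store(buf, m, e + 8)[0] - 4 && 2*e + m < 3*store(buf, m, e + 8)[e + 3] + 1) ==> store(buf, m, e + 8)[m + 1] <= -6) && ((!(2*e == store(buf, m, e + 8)[0] - 4 && 2*e + m < 3*store(buf, m, e + 8)[e + 3] + 1)) ==> ((3*m >= -2 ==> 6*m > 13) && store(buf, m, e + 8)[3*m - 7] <= -6)))) && ((!(e + m != -8 ==> 3*store(buf, m, e + 8)[1] == -2)) ==> ((m > 3*e - 3 ==> store(buf, m, e + 8)[m + 1] <= -6) && ((!(m > 3*e - 3)) ==> store(buf, m, e + 8)[m + 8] <= -6)))
The weakest precondition is ((e + m != -8 ==> 3*store(buf, m, e + 8)[1] == -2) ==> (((2*e == store(buf, m, e + 8)[0] - 4 && 2*e + m < 3*store(buf, m, e + 8)[e + 3] + 1) ==> store(buf, m, e + 8)[m + 1] <= -6) && ((!(2*e == store(buf, m, e + 8)[0] - 4 && 2*e + m < 3*store(buf, m, e + 8)[e + 3] + 1)) ==> ((3*m >= -2 ==> 6*m > 13) && store(buf, m, e + 8)[3*m - 7] <= -6)))) && ((!(e + m != -8 ==> 3*store(buf, m, e + 8)[1] == -2)) ==> ((m > 3*e - 3 ==> store(buf, m, e + 8)[m + 1] <= -6) && ((!(m > 3*e - 3)) ==> store(buf, m, e + 8)[m + 8] <= -6))).
Check whether ((e + m != -8 ==> 3*store(buf, m, e + 8)[1] == -2) ==> (((2*e == store(buf, m, e + 8)[0] - 4 && 2*e + m < 3*store(buf, m, e + 8)[e + 3] + 1) ==> store(buf, m, e + 8)[m + 1] <= -6) && ((!(2*e == store(buf, m, e + 8)[0] - 4 && 2*e + m < 3*store(buf, m, e + 8)[e + 3] + 1)) ==> ((3*m >= -2 ==> 6*m > 13) && store(buf, m, e + 8)[3*m - 7] <= -9)))) && ((!(e + m != -8 ==> 3*store(buf, m, e + 8)[1] == -2)) ==> ((m > 3*e - 3 ==> store(buf, m, e + 8)[m + 1] <= -6) && ((!(m > 3*e - 3)) ==> store(buf, m, e + 8)[m + 8] <= -6))) implies it.
Every state satisfying the precondition satisfies the weakest precondition: the implication holds.
Answer: valid
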